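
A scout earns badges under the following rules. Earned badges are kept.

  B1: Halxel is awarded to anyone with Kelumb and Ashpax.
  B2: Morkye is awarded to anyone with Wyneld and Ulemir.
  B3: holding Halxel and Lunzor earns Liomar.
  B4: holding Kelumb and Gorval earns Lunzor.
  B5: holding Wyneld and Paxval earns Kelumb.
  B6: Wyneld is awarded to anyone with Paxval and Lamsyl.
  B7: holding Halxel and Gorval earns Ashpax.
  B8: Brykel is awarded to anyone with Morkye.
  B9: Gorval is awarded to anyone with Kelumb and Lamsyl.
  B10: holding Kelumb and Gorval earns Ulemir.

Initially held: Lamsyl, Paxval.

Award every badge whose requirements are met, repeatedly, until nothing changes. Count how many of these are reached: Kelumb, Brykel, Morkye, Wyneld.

With Paxval and Lamsyl, Wyneld is earned (B6).
With Wyneld and Paxval, Kelumb is earned (B5).
With Kelumb and Lamsyl, Gorval is earned (B9).
With Kelumb and Gorval, Ulemir is earned (B10).
With Wyneld and Ulemir, Morkye is earned (B2).
With Morkye, Brykel is earned (B8).
Kelumb: reached.
Brykel: reached.
Morkye: reached.
Wyneld: reached.
All 4 are reached.

4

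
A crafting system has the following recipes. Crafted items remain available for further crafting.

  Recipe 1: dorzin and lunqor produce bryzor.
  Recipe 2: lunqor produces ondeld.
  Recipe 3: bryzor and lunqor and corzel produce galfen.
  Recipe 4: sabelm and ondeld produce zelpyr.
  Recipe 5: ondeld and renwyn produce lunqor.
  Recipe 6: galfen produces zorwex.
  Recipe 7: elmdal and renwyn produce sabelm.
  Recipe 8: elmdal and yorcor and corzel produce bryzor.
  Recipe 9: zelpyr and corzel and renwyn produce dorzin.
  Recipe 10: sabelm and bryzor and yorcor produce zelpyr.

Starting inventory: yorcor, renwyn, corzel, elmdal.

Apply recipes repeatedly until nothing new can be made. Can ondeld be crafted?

No

ondeld would need lunqor (Recipe 2), but lunqor is never obtained.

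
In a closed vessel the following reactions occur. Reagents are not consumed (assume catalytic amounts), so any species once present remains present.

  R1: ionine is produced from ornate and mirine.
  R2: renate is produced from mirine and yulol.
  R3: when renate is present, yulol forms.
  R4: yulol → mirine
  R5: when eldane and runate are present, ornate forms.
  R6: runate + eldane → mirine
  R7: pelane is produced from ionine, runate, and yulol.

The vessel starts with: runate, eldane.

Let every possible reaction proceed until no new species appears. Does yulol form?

yulol would need renate (R3), but renate never forms.

No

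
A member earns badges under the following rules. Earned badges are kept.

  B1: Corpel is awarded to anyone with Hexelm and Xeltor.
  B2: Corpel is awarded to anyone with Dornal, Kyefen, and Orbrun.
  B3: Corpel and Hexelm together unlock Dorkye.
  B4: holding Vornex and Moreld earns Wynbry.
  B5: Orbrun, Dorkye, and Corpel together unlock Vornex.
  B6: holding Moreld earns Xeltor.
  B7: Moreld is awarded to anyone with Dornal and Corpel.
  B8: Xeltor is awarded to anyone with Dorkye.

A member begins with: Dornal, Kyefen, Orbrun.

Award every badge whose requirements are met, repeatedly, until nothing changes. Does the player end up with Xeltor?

Yes

With Dornal, Kyefen, and Orbrun, Corpel is earned (B2).
With Dornal and Corpel, Moreld is earned (B7).
With Moreld, Xeltor is earned (B6).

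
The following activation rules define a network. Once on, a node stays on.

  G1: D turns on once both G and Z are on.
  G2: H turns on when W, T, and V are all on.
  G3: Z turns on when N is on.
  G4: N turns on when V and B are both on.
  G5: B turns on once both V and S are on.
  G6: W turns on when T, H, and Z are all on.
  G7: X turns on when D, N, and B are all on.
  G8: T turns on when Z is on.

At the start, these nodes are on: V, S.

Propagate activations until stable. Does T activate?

Yes

G5: V and S on → B on.
G4: V and B on → N on.
N is on, so Z turns on (G3).
Z is on, so T turns on (G8).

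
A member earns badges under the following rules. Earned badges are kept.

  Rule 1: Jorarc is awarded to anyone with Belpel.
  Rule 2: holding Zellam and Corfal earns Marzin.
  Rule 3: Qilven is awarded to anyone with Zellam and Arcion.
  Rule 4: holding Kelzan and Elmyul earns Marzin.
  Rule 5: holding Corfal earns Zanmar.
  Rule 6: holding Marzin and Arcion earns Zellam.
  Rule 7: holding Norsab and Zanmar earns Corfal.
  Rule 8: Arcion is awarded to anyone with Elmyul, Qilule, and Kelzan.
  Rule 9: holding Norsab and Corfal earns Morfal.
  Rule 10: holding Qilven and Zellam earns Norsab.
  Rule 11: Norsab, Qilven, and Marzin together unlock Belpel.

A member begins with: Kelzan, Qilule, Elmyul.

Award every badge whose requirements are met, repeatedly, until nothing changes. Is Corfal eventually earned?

Corfal would need Norsab and Zanmar (Rule 7), but Zanmar is never earned.

No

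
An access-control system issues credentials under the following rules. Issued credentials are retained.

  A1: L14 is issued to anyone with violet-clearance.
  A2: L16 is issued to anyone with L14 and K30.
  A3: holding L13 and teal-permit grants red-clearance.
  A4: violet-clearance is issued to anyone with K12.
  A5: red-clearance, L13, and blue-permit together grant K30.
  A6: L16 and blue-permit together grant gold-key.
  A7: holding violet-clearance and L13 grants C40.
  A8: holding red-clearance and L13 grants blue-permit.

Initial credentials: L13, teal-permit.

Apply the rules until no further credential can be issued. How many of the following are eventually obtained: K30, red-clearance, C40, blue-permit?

Holding L13 and teal-permit grants red-clearance (A3).
Holding red-clearance and L13 grants blue-permit (A8).
Holding red-clearance, L13, and blue-permit grants K30 (A5).
K30: reached.
red-clearance: reached.
C40 would need violet-clearance and L13 (A7), but violet-clearance is never granted.
blue-permit: reached.
Reached: K30, red-clearance, and blue-permit — 3 of the 4.

3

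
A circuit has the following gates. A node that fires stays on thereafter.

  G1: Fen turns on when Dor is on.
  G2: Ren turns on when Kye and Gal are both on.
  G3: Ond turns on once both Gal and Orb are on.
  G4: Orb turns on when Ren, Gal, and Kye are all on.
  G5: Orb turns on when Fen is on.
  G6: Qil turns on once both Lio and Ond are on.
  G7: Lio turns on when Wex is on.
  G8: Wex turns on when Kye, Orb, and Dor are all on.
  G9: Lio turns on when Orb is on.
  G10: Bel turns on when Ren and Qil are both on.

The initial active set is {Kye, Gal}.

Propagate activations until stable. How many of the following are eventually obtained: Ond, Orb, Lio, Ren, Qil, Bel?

6

Kye and Gal are on, so Ren turns on (G2).
Ren, Gal, and Kye are on, so Orb turns on (G4).
Gal and Orb are on, so Ond turns on (G3).
G9: Orb on → Lio on.
G6: Lio and Ond on → Qil on.
Ren and Qil are on, so Bel turns on (G10).
Ond: reached.
Orb: reached.
Lio: reached.
Ren: reached.
Qil: reached.
Bel: reached.
All 6 are reached.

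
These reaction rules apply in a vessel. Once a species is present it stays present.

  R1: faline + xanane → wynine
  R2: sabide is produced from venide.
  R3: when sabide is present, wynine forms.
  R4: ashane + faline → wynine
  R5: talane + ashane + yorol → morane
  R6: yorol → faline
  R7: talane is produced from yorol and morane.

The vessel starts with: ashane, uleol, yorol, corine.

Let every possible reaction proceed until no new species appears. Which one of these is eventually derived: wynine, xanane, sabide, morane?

wynine

yorol present → faline forms (R6).
ashane and faline present → wynine forms (R4).
sabide would need venide (R2), but venide never forms. morane would need talane, ashane, and yorol (R5), but talane never forms. No rule produces xanane, and it is not given.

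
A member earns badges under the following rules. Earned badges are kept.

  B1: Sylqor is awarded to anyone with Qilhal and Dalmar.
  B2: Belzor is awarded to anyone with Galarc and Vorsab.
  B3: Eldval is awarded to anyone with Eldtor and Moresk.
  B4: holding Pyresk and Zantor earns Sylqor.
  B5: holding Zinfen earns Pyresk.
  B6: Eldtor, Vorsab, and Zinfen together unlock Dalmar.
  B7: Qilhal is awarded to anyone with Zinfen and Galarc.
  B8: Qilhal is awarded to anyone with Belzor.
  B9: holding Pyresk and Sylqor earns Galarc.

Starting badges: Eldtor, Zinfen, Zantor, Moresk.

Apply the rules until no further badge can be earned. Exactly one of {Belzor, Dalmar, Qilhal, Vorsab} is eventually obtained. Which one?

Qilhal

With Zinfen, Pyresk is earned (B5).
With Pyresk and Zantor, Sylqor is earned (B4).
With Pyresk and Sylqor, Galarc is earned (B9).
With Zinfen and Galarc, Qilhal is earned (B7).
Belzor would need Galarc and Vorsab (B2), but Vorsab is never earned. No rule produces Vorsab, and it is not given. Dalmar would need Eldtor, Vorsab, and Zinfen (B6), but Vorsab is never earned.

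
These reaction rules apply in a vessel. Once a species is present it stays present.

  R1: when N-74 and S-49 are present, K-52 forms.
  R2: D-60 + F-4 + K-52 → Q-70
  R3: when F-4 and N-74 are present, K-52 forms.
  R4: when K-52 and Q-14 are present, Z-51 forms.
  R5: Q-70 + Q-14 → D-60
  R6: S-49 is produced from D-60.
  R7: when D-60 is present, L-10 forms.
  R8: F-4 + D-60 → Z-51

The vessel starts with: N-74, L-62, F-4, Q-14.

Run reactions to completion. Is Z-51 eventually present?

Yes

F-4 and N-74 present → K-52 forms (R3).
K-52 and Q-14 present → Z-51 forms (R4).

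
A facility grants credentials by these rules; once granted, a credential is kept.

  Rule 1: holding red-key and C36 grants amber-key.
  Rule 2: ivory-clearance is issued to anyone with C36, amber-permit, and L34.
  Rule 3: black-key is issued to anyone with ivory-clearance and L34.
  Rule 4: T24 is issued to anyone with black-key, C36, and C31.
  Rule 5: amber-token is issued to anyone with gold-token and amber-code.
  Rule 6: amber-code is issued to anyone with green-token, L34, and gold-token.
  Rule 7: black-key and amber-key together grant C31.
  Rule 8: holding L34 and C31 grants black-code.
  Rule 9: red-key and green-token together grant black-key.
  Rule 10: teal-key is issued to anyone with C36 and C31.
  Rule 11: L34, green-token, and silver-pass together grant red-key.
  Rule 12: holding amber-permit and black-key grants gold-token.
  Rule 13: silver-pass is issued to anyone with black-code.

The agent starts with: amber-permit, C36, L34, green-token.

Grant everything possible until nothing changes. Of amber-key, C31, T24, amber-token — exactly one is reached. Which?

amber-token

Holding C36, amber-permit, and L34 grants ivory-clearance (Rule 2).
Holding ivory-clearance and L34 grants black-key (Rule 3).
Holding amber-permit and black-key grants gold-token (Rule 12).
Holding green-token, L34, and gold-token grants amber-code (Rule 6).
Holding gold-token and amber-code grants amber-token (Rule 5).
amber-key would need red-key and C36 (Rule 1), but red-key is never granted. C31 would need black-key and amber-key (Rule 7), but amber-key is never granted. T24 would need black-key, C36, and C31 (Rule 4), but C31 is never granted.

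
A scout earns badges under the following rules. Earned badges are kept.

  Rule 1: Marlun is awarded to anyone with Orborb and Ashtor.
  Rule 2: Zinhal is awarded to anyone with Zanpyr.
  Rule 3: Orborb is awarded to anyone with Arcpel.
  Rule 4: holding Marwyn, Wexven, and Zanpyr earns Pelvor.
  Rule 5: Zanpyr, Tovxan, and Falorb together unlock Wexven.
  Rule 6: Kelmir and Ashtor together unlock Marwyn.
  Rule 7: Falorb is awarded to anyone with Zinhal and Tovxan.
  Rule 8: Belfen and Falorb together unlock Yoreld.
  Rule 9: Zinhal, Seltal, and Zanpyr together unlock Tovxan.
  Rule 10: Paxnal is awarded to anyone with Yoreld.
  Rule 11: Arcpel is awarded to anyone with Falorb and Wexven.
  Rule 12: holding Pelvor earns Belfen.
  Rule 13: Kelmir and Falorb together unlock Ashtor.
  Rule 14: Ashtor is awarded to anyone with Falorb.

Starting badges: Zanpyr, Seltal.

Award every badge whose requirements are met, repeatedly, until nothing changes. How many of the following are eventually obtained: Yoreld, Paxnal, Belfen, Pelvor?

0

Yoreld would need Belfen and Falorb (Rule 8), but Belfen is never earned.
Paxnal would need Yoreld (Rule 10), but Yoreld is never earned.
Belfen would need Pelvor (Rule 12), but Pelvor is never earned.
Pelvor would need Marwyn, Wexven, and Zanpyr (Rule 4), but Marwyn is never earned.
None of the 4 are reached.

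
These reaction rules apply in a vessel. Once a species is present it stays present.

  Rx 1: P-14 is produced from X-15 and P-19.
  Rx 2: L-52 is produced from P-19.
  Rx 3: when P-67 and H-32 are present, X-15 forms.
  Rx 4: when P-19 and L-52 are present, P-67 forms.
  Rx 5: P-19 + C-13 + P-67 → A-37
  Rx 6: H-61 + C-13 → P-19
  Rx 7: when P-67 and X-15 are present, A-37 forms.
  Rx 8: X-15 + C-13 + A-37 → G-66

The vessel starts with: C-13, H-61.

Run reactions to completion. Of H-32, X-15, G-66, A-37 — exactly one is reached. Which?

A-37

H-61 and C-13 present → P-19 forms (Rx 6).
P-19 present → L-52 forms (Rx 2).
P-19 and L-52 present → P-67 forms (Rx 4).
P-19, C-13, and P-67 present → A-37 forms (Rx 5).
G-66 would need X-15, C-13, and A-37 (Rx 8), but X-15 never forms. X-15 would need P-67 and H-32 (Rx 3), but H-32 never forms. No rule produces H-32, and it is not given.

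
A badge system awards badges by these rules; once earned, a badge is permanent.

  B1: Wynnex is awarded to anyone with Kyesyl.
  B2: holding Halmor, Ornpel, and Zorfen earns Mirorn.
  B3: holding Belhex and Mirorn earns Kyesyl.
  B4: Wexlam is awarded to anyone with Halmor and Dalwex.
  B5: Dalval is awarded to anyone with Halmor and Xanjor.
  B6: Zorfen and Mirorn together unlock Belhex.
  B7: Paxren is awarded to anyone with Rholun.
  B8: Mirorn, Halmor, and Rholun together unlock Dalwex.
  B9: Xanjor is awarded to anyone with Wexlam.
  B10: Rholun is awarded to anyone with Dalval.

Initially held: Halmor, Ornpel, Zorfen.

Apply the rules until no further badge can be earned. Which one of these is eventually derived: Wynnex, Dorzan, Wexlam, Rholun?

Wynnex

With Halmor, Ornpel, and Zorfen, Mirorn is earned (B2).
With Zorfen and Mirorn, Belhex is earned (B6).
With Belhex and Mirorn, Kyesyl is earned (B3).
With Kyesyl, Wynnex is earned (B1).
No rule produces Dorzan, and it is not given. Wexlam would need Halmor and Dalwex (B4), but Dalwex is never earned. Rholun would need Dalval (B10), but Dalval is never earned.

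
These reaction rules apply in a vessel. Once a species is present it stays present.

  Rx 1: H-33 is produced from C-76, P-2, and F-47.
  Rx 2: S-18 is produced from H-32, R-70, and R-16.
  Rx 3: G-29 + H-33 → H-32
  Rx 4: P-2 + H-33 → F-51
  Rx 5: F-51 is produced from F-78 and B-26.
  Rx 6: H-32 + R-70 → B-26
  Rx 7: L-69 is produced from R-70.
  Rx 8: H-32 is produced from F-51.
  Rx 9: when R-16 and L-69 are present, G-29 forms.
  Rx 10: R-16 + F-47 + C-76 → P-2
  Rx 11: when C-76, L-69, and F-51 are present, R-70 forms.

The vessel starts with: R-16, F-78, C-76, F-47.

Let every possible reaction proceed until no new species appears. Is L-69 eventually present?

No

L-69 would need R-70 (Rx 7), but R-70 never forms.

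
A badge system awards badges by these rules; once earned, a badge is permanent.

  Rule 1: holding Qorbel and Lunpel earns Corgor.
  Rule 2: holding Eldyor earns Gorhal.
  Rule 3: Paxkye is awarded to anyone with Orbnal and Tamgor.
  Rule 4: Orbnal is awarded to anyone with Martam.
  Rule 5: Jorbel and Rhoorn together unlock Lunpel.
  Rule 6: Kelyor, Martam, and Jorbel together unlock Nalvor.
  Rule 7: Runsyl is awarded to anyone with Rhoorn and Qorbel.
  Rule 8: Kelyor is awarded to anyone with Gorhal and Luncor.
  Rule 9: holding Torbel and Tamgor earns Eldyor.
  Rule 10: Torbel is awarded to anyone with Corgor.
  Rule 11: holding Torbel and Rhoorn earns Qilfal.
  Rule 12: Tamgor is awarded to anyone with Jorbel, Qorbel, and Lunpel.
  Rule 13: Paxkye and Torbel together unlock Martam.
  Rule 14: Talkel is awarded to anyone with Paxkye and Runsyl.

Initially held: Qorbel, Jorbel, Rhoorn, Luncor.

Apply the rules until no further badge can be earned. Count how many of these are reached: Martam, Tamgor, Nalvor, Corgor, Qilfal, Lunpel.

4

With Jorbel and Rhoorn, Lunpel is earned (Rule 5).
With Jorbel, Qorbel, and Lunpel, Tamgor is earned (Rule 12).
With Qorbel and Lunpel, Corgor is earned (Rule 1).
With Corgor, Torbel is earned (Rule 10).
With Torbel and Rhoorn, Qilfal is earned (Rule 11).
Martam would need Paxkye and Torbel (Rule 13), but Paxkye is never earned.
Tamgor: reached.
Nalvor would need Kelyor, Martam, and Jorbel (Rule 6), but Martam is never earned.
Corgor: reached.
Qilfal: reached.
Lunpel: reached.
Reached: Tamgor, Corgor, Qilfal, and Lunpel — 4 of the 6.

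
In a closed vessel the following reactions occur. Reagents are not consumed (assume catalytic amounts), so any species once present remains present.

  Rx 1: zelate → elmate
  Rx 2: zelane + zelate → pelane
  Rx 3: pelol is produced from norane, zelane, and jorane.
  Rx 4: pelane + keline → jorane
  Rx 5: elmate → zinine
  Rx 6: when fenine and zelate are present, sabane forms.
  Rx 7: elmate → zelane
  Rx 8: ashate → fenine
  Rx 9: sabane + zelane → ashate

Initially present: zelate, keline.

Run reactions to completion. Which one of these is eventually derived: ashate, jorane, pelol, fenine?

jorane

zelate present → elmate forms (Rx 1).
elmate present → zelane forms (Rx 7).
zelane and zelate present → pelane forms (Rx 2).
pelane and keline present → jorane forms (Rx 4).
fenine would need ashate (Rx 8), but ashate never forms. pelol would need norane, zelane, and jorane (Rx 3), but norane never forms. ashate would need sabane and zelane (Rx 9), but sabane never forms.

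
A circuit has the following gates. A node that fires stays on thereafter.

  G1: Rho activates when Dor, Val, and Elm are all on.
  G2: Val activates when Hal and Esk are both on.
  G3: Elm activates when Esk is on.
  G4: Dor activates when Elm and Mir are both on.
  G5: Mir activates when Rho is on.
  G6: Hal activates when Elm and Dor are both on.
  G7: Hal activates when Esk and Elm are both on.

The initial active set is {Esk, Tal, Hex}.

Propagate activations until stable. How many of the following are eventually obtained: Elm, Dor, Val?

G3: Esk on → Elm on.
Esk and Elm are on, so Hal activates (G7).
G2: Hal and Esk on → Val on.
Elm: reached.
Dor would need Elm and Mir (G4), but Mir never turns on.
Val: reached.
Reached: Elm and Val — 2 of the 3.

2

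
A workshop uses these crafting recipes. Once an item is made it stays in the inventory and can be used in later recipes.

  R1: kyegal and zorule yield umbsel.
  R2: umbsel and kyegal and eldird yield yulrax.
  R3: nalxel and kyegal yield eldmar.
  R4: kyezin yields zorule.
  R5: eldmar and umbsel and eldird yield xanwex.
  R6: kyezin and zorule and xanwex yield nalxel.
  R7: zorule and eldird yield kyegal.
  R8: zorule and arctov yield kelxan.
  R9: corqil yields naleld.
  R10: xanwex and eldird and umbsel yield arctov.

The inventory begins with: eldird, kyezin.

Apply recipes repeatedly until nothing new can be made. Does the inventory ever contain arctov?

arctov would need xanwex, eldird, and umbsel (R10), but xanwex is never obtained.

No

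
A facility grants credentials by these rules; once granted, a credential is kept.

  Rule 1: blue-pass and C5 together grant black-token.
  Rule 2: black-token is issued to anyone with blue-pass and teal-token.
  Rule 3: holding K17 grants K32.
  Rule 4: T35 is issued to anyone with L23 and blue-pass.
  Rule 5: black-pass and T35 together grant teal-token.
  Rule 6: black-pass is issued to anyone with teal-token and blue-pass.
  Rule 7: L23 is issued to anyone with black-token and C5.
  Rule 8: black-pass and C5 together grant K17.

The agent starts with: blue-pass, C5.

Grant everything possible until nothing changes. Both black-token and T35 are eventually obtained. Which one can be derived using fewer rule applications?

black-token: Holding blue-pass and C5 grants black-token (Rule 1). [1 rule application]
T35: Holding blue-pass and C5 grants black-token (Rule 1). Holding black-token and C5 grants L23 (Rule 7). Holding L23 and blue-pass grants T35 (Rule 4). [3 rule applications]
black-token needs fewer.

black-token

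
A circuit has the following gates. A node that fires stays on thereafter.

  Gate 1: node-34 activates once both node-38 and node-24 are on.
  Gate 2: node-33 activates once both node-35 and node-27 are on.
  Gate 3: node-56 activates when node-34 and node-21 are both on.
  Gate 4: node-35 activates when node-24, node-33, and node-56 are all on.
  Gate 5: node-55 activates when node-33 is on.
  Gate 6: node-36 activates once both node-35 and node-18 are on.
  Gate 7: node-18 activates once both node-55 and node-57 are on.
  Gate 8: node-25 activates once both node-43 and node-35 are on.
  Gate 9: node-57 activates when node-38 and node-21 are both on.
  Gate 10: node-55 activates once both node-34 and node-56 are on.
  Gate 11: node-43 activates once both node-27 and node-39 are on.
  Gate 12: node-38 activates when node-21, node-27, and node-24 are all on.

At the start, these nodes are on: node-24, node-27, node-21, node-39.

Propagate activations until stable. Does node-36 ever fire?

node-36 would need node-35 and node-18 (Gate 6), but node-35 never turns on.

No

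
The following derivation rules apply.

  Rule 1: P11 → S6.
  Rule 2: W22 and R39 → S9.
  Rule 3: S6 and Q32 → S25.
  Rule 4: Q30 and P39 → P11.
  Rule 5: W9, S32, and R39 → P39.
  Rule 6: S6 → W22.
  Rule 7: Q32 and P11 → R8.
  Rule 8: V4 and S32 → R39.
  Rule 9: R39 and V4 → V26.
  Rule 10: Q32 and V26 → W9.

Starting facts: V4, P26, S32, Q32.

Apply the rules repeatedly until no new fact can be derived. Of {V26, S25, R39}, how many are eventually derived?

V4 and S32 hold, so R39 follows (Rule 8).
R39 and V4 hold, so V26 follows (Rule 9).
V26: reached.
S25 would need S6 and Q32 (Rule 3), but S6 is never established.
R39: reached.
Reached: V26 and R39 — 2 of the 3.

2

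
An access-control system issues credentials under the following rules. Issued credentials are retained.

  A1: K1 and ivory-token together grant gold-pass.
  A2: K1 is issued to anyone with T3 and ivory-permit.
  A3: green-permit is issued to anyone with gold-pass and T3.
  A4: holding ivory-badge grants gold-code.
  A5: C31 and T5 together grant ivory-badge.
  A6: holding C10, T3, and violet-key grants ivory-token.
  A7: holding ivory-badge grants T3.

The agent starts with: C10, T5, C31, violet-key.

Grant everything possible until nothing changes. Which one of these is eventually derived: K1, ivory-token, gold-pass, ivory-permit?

ivory-token

Holding C31 and T5 grants ivory-badge (A5).
Holding ivory-badge grants T3 (A7).
Holding C10, T3, and violet-key grants ivory-token (A6).
gold-pass would need K1 and ivory-token (A1), but K1 is never granted. No rule produces ivory-permit, and it is not given. K1 would need T3 and ivory-permit (A2), but ivory-permit is never granted.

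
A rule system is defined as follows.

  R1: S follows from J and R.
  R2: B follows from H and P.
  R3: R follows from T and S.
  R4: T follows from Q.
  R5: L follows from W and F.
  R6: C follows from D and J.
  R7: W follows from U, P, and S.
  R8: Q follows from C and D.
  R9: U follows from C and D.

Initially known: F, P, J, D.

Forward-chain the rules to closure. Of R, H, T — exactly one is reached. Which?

T

From D and J, R6 gives C.
C and D hold, so Q follows (R8).
From Q, R4 gives T.
No rule produces H, and it is not given. R would need T and S (R3), but S is never established.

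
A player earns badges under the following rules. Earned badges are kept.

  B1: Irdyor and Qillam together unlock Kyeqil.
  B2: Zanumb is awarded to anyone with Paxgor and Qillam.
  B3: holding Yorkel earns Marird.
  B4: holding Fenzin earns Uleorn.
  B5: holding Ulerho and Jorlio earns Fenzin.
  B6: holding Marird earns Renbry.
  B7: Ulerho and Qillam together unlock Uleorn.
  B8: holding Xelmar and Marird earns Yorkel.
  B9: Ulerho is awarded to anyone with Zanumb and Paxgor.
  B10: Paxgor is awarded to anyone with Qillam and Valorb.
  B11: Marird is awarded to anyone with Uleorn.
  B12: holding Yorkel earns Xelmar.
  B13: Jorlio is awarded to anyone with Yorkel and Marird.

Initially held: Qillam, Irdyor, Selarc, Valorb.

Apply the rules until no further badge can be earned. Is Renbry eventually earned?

Yes

With Qillam and Valorb, Paxgor is earned (B10).
With Paxgor and Qillam, Zanumb is earned (B2).
With Zanumb and Paxgor, Ulerho is earned (B9).
With Ulerho and Qillam, Uleorn is earned (B7).
With Uleorn, Marird is earned (B11).
With Marird, Renbry is earned (B6).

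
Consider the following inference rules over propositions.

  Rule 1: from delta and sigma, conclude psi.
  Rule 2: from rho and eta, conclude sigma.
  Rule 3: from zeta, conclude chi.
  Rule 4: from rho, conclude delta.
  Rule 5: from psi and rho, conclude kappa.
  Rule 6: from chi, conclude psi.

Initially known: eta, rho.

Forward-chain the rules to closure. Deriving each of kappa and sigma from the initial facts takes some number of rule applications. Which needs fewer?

sigma

sigma: From rho and eta, Rule 2 gives sigma. [1 rule application]
kappa: From rho and eta, Rule 2 gives sigma. rho holds, so delta follows (Rule 4). delta and sigma hold, so psi follows (Rule 1). From psi and rho, Rule 5 gives kappa. [4 rule applications]
sigma needs fewer.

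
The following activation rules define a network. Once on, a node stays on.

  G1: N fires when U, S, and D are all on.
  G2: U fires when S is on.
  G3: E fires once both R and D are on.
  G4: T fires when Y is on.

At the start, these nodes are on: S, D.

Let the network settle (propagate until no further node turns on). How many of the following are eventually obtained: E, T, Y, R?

0

E would need R and D (G3), but R never turns on.
T would need Y (G4), but Y never turns on.
No rule produces Y, and it is not given.
No rule produces R, and it is not given.
None of the 4 are reached.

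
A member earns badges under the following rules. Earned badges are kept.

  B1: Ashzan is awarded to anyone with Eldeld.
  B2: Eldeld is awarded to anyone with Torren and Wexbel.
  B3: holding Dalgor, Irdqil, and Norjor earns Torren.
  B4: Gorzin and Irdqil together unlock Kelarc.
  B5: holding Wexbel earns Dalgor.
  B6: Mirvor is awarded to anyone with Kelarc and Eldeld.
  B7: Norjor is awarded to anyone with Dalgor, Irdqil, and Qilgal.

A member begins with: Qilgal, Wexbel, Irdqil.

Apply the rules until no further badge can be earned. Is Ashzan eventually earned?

Yes

With Wexbel, Dalgor is earned (B5).
With Dalgor, Irdqil, and Qilgal, Norjor is earned (B7).
With Dalgor, Irdqil, and Norjor, Torren is earned (B3).
With Torren and Wexbel, Eldeld is earned (B2).
With Eldeld, Ashzan is earned (B1).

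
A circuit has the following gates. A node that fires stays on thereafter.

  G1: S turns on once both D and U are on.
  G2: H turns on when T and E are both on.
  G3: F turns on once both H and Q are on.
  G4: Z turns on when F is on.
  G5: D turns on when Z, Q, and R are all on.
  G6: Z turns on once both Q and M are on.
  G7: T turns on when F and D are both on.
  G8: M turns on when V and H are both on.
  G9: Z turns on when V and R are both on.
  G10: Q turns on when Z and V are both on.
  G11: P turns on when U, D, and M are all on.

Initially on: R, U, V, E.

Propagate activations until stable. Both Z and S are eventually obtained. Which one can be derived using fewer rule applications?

Z

Z: V and R are on, so Z turns on (G9). [1 rule application]
S: V and R are on, so Z turns on (G9). G10: Z and V on → Q on. G5: Z, Q, and R on → D on. D and U are on, so S turns on (G1). [4 rule applications]
Z needs fewer.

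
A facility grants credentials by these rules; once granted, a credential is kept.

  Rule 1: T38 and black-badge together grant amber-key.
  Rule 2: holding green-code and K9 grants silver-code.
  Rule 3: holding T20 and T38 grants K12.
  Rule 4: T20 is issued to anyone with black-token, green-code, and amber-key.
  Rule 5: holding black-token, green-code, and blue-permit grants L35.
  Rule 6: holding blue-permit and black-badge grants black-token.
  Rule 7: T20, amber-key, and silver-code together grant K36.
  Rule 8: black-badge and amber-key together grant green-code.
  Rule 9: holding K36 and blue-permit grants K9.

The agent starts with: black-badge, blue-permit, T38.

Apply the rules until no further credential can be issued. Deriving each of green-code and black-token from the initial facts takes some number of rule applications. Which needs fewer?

black-token: Holding blue-permit and black-badge grants black-token (Rule 6). [1 rule application]
green-code: Holding T38 and black-badge grants amber-key (Rule 1). Holding black-badge and amber-key grants green-code (Rule 8). [2 rule applications]
black-token needs fewer.

black-token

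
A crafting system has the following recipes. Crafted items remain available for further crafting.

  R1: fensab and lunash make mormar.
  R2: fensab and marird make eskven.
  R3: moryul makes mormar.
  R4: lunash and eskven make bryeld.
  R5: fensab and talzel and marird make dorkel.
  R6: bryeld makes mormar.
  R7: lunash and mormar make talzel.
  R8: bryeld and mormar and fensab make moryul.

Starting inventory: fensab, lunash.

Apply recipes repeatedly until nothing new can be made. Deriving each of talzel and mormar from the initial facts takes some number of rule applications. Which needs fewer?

mormar

mormar: fensab and lunash → mormar (R1). [1 rule application]
talzel: fensab and lunash → mormar (R1). lunash and mormar → talzel (R7). [2 rule applications]
mormar needs fewer.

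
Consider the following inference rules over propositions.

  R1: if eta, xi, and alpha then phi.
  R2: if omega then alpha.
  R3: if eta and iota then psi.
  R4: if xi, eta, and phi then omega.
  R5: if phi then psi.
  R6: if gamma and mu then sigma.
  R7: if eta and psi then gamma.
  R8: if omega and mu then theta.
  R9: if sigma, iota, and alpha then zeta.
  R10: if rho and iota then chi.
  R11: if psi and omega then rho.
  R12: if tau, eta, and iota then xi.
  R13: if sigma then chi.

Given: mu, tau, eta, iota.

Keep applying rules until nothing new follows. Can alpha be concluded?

alpha would need omega (R2), but omega is never established.

No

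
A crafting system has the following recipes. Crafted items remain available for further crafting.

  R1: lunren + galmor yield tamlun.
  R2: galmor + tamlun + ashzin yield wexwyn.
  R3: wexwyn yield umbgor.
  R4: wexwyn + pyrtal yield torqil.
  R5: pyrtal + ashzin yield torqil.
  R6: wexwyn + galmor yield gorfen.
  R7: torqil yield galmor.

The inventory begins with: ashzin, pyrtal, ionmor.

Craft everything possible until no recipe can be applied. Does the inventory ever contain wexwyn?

wexwyn would need galmor, tamlun, and ashzin (R2), but tamlun is never obtained.

No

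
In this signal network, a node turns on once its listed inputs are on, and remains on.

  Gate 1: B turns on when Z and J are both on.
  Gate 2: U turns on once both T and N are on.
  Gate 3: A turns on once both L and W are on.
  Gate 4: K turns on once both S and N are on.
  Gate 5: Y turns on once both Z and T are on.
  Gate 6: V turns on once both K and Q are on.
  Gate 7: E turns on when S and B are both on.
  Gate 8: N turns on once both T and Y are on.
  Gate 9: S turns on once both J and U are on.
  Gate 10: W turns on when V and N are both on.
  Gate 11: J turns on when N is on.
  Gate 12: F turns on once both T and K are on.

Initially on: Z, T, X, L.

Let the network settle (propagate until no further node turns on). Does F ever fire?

Yes

Gate 5: Z and T on → Y on.
T and Y are on, so N turns on (Gate 8).
T and N are on, so U turns on (Gate 2).
Gate 11: N on → J on.
J and U are on, so S turns on (Gate 9).
S and N are on, so K turns on (Gate 4).
Gate 12: T and K on → F on.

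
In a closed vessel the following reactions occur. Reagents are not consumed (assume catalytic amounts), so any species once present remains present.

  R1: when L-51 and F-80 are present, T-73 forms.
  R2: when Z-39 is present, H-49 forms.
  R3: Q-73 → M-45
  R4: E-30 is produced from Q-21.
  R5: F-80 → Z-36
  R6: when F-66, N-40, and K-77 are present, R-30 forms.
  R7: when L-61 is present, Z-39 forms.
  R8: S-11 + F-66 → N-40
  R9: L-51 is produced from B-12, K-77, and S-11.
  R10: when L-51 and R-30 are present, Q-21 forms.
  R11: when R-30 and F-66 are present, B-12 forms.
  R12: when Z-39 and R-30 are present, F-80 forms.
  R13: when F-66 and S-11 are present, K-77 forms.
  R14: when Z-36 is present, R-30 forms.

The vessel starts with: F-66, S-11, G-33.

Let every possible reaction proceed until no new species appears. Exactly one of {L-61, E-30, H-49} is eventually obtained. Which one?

F-66 and S-11 present → K-77 forms (R13).
S-11 and F-66 present → N-40 forms (R8).
F-66, N-40, and K-77 present → R-30 forms (R6).
R-30 and F-66 present → B-12 forms (R11).
B-12, K-77, and S-11 present → L-51 forms (R9).
L-51 and R-30 present → Q-21 forms (R10).
Q-21 present → E-30 forms (R4).
H-49 would need Z-39 (R2), but Z-39 never forms. No rule produces L-61, and it is not given.

E-30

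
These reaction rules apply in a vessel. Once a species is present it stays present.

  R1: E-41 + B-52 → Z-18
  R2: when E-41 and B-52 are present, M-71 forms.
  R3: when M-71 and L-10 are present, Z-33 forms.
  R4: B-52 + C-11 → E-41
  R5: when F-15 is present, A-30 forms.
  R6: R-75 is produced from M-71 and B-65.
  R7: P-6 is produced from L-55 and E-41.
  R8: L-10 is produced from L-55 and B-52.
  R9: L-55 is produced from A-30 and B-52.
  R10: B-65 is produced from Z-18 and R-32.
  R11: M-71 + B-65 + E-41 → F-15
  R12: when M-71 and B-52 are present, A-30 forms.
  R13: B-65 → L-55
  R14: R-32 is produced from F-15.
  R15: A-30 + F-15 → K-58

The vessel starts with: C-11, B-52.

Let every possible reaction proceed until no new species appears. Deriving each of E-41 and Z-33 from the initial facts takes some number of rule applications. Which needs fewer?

E-41

E-41: B-52 and C-11 present → E-41 forms (R4). [1 rule application]
Z-33: B-52 and C-11 present → E-41 forms (R4). E-41 and B-52 present → M-71 forms (R2). M-71 and B-52 present → A-30 forms (R12). A-30 and B-52 present → L-55 forms (R9). L-55 and B-52 present → L-10 forms (R8). M-71 and L-10 present → Z-33 forms (R3). [6 rule applications]
E-41 needs fewer.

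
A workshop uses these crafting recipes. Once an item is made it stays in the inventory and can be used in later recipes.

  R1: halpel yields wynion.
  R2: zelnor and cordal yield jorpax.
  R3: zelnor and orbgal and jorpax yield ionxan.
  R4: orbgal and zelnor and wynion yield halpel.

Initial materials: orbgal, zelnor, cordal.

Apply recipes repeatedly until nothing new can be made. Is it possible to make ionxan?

Using R2, zelnor and cordal make jorpax.
Using R3, zelnor, orbgal, and jorpax make ionxan.

Yes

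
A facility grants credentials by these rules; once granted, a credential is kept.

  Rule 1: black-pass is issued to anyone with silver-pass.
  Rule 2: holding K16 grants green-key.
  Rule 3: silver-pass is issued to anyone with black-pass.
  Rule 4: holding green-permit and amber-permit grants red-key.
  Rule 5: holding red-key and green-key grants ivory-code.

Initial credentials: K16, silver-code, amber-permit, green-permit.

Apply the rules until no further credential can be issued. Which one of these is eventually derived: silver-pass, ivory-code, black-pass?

Holding green-permit and amber-permit grants red-key (Rule 4).
Holding K16 grants green-key (Rule 2).
Holding red-key and green-key grants ivory-code (Rule 5).
black-pass would need silver-pass (Rule 1), but silver-pass is never granted. silver-pass would need black-pass (Rule 3), but black-pass is never granted.

ivory-code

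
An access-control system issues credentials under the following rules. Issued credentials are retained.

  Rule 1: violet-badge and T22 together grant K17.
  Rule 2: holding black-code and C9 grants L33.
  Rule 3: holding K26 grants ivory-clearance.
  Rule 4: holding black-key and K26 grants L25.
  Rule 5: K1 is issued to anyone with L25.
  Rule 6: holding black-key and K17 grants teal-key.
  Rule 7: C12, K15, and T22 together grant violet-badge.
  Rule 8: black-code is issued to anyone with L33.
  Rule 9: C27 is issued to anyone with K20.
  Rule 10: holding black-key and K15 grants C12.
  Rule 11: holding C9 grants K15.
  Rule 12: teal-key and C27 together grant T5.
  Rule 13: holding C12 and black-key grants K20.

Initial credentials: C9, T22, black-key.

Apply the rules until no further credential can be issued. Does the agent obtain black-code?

black-code would need L33 (Rule 8), but L33 is never granted.

No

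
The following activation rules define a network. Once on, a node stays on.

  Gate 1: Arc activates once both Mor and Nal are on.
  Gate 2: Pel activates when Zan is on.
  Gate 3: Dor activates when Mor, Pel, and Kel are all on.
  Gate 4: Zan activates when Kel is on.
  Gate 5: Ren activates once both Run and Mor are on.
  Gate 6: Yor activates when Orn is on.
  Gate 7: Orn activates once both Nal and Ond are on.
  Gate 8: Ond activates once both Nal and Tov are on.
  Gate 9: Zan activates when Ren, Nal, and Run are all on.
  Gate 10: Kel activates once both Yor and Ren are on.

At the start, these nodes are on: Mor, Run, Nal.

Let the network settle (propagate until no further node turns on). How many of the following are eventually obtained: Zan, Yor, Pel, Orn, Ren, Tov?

Gate 5: Run and Mor on → Ren on.
Gate 9: Ren, Nal, and Run on → Zan on.
Zan is on, so Pel activates (Gate 2).
Zan: reached.
Yor would need Orn (Gate 6), but Orn never turns on.
Pel: reached.
Orn would need Nal and Ond (Gate 7), but Ond never turns on.
Ren: reached.
No rule produces Tov, and it is not given.
Reached: Zan, Pel, and Ren — 3 of the 6.

3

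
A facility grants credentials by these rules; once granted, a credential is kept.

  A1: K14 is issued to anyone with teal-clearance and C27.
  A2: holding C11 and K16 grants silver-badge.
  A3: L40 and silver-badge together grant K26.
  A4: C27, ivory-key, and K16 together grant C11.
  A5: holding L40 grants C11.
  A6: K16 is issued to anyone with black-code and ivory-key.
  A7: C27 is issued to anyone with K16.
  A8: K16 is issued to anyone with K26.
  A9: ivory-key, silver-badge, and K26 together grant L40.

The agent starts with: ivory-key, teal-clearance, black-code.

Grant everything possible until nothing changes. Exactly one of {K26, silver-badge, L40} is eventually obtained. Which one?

Holding black-code and ivory-key grants K16 (A6).
Holding K16 grants C27 (A7).
Holding C27, ivory-key, and K16 grants C11 (A4).
Holding C11 and K16 grants silver-badge (A2).
K26 would need L40 and silver-badge (A3), but L40 is never granted. L40 would need ivory-key, silver-badge, and K26 (A9), but K26 is never granted.

silver-badge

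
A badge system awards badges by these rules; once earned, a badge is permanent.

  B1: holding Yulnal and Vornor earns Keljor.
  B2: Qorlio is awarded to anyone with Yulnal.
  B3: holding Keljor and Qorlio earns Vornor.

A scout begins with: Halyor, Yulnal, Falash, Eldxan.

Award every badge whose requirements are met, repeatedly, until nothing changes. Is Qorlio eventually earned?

Yes

With Yulnal, Qorlio is earned (B2).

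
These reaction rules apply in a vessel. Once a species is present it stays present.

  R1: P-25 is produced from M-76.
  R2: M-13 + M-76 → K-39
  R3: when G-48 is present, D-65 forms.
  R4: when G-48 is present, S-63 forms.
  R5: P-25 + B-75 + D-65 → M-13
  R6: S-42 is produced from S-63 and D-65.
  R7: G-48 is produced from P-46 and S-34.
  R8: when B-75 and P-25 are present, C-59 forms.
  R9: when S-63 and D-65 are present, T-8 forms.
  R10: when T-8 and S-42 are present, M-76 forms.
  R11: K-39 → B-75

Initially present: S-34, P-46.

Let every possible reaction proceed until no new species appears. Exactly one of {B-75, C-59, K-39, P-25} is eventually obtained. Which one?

P-25

P-46 and S-34 present → G-48 forms (R7).
G-48 present → S-63 forms (R4).
G-48 present → D-65 forms (R3).
S-63 and D-65 present → S-42 forms (R6).
S-63 and D-65 present → T-8 forms (R9).
T-8 and S-42 present → M-76 forms (R10).
M-76 present → P-25 forms (R1).
B-75 would need K-39 (R11), but K-39 never forms. C-59 would need B-75 and P-25 (R8), but B-75 never forms. K-39 would need M-13 and M-76 (R2), but M-13 never forms.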